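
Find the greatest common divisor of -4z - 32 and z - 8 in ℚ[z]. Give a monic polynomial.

Repeated division with remainder:
  -4z - 32 = (-4)(z - 8) + (-64)
  z - 8 = (-(1/64)z + 1/8)(-64) + (0)
The last nonzero remainder is the constant -64, so the polynomials are coprime and gcd = 1.

1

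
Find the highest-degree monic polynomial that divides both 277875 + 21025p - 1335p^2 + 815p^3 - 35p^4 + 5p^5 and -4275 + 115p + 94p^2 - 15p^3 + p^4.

Repeated division with remainder:
  5p^5 - 35p^4 + 815p^3 - 1335p^2 + 21025p + 277875 = (5p + 40)(p^4 - 15p^3 + 94p^2 + 115p - 4275) + (945p^3 - 5670p^2 + 37800p + 448875)
  p^4 - 15p^3 + 94p^2 + 115p - 4275 = ((1/945)p - 1/105)(945p^3 - 5670p^2 + 37800p + 448875) + (0)
Last nonzero remainder: 945p^3 - 5670p^2 + 37800p + 448875. Dividing through by 945 gives the monic gcd p^3 - 6p^2 + 40p + 475.

475 + 40p - 6p^2 + p^3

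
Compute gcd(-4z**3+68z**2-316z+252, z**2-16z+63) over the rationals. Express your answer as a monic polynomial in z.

By polynomial division,
  -4z**3+68z**2-316z+252 = (-4z+4)(z**2-16z+63) + (0)
The last nonzero remainder z**2-16z+63 is already monic.

z**2-16z+63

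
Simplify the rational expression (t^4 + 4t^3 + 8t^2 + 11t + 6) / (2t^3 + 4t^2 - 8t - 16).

By polynomial division,
  t^4 + 4t^3 + 8t^2 + 11t + 6 = ((1/2)t + 1)(2t^3 + 4t^2 - 8t - 16) + (8t^2 + 27t + 22)
  2t^3 + 4t^2 - 8t - 16 = ((1/4)t - 11/32)(8t^2 + 27t + 22) + (-(135/32)t - 135/16)
  8t^2 + 27t + 22 = (-(256/135)t - 352/135)(-(135/32)t - 135/16) + (0)
Last nonzero remainder: -(135/32)t - 135/16. Dividing through by -135/32 gives the monic gcd t + 2.
Cancel t + 2 from numerator and denominator to get the reduced form.

(t^3 + 2t^2 + 4t + 3)/(2t^2 - 8)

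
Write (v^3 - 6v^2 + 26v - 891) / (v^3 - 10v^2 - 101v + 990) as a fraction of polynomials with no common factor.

Repeated division with remainder:
  v^3 - 6v^2 + 26v - 891 = (v^3 - 10v^2 - 101v + 990) + (4v^2 + 127v - 1881)
  v^3 - 10v^2 - 101v + 990 = ((1/4)v - 167/16)(4v^2 + 127v - 1881) + ((27117/16)v - 298287/16)
  4v^2 + 127v - 1881 = ((64/27117)v + 304/3013)((27117/16)v - 298287/16) + (0)
Last nonzero remainder: (27117/16)v - 298287/16. Dividing through by 27117/16 gives the monic gcd v - 11.
Cancel v - 11 from numerator and denominator to get the reduced form.

(v^2 + 5v + 81)/(v^2 + v - 90)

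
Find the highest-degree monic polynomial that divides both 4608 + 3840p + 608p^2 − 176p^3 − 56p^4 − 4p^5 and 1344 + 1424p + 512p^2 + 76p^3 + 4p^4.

Repeated division with remainder:
  −4p^5 − 56p^4 − 176p^3 + 608p^2 + 3840p + 4608 = (−p + 5)(4p^4 + 76p^3 + 512p^2 + 1424p + 1344) + (−44p^3 − 528p^2 − 1936p − 2112)
  4p^4 + 76p^3 + 512p^2 + 1424p + 1344 = (−(1/11)p − 7/11)(−44p^3 − 528p^2 − 1936p − 2112) + (0)
Last nonzero remainder: −44p^3 − 528p^2 − 1936p − 2112. Dividing through by −44 gives the monic gcd p^3 + 12p^2 + 44p + 48.

48 + 44p + 12p^2 + p^3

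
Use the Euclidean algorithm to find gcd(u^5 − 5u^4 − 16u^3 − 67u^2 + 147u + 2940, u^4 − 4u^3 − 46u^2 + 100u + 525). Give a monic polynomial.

u^2 − 12u + 35

By polynomial division,
  u^5 − 5u^4 − 16u^3 − 67u^2 + 147u + 2940 = (u − 1)(u^4 − 4u^3 − 46u^2 + 100u + 525) + (26u^3 − 213u^2 − 278u + 3465)
  u^4 − 4u^3 − 46u^2 + 100u + 525 = ((1/26)u + 109/676)(26u^3 − 213u^2 − 278u + 3465) + (−(651/676)u^2 + (1953/169)u − 22785/676)
  26u^3 − 213u^2 − 278u + 3465 = (−(17576/651)u − 22308/217)(−(651/676)u^2 + (1953/169)u − 22785/676) + (0)
Last nonzero remainder: −(651/676)u^2 + (1953/169)u − 22785/676. Dividing through by −651/676 gives the monic gcd u^2 − 12u + 35.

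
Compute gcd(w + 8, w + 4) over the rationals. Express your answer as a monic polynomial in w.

Euclidean algorithm in ℚ[w]:
  w + 8 = (w + 4) + (4)
  w + 4 = ((1/4)w + 1)(4) + (0)
The last nonzero remainder is the constant 4, so the polynomials are coprime and gcd = 1.

1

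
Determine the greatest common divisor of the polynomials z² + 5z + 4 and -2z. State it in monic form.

1

Euclidean algorithm in ℚ[z]:
  z² + 5z + 4 = (-(1/2)z - 5/2)(-2z) + (4)
  -2z = (-(1/2)z)(4) + (0)
The last nonzero remainder is the constant 4, so the polynomials are coprime and gcd = 1.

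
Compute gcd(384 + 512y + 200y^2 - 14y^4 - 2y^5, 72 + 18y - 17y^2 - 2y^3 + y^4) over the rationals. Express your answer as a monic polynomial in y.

-24 - 14y + y^2 + y^3

Repeated division with remainder:
  -2y^5 - 14y^4 + 200y^2 + 512y + 384 = (-2y - 18)(y^4 - 2y^3 - 17y^2 + 18y + 72) + (-70y^3 - 70y^2 + 980y + 1680)
  y^4 - 2y^3 - 17y^2 + 18y + 72 = (-(1/70)y + 3/70)(-70y^3 - 70y^2 + 980y + 1680) + (0)
Last nonzero remainder: -70y^3 - 70y^2 + 980y + 1680. Dividing through by -70 gives the monic gcd y^3 + y^2 - 14y - 24.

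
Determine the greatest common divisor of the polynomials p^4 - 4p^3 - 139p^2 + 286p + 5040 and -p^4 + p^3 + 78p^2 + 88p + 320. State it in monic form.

p^2 - 2p - 80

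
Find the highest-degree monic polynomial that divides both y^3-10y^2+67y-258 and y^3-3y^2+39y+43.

y^2-4y+43

Euclidean algorithm in ℚ[y]:
  y^3-10y^2+67y-258 = (y^3-3y^2+39y+43) + (-7y^2+28y-301)
  y^3-3y^2+39y+43 = (-(1/7)y-1/7)(-7y^2+28y-301) + (0)
Last nonzero remainder: -7y^2+28y-301. Dividing through by -7 gives the monic gcd y^2-4y+43.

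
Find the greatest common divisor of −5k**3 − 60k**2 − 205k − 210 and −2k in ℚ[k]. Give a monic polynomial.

1

Euclidean algorithm in ℚ[k]:
  −5k**3 − 60k**2 − 205k − 210 = ((5/2)k**2 + 30k + 205/2)(−2k) + (−210)
  −2k = ((1/105)k)(−210) + (0)
The last nonzero remainder is the constant −210, so the polynomials are coprime and gcd = 1.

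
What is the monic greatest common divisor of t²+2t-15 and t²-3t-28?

Repeated division with remainder:
  t²+2t-15 = (t²-3t-28) + (5t+13)
  t²-3t-28 = ((1/5)t-28/25)(5t+13) + (-336/25)
  5t+13 = (-(125/336)t-325/336)(-336/25) + (0)
The last nonzero remainder is the constant -336/25, so the polynomials are coprime and gcd = 1.

1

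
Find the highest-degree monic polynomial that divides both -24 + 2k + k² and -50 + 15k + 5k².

Euclidean algorithm in ℚ[k]:
  k² + 2k - 24 = (1/5)(5k² + 15k - 50) + (-k - 14)
  5k² + 15k - 50 = (-5k + 55)(-k - 14) + (720)
  -k - 14 = (-(1/720)k - 7/360)(720) + (0)
The last nonzero remainder is the constant 720, so the polynomials are coprime and gcd = 1.

1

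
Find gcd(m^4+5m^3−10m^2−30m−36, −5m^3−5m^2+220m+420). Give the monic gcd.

m+6

Apply the Euclidean algorithm:
  m^4+5m^3−10m^2−30m−36 = (−(1/5)m−4/5)(−5m^3−5m^2+220m+420) + (30m^2+230m+300)
  −5m^3−5m^2+220m+420 = (−(1/6)m+10/9)(30m^2+230m+300) + ((130/9)m+260/3)
  30m^2+230m+300 = ((27/13)m+45/13)((130/9)m+260/3) + (0)
Last nonzero remainder: (130/9)m+260/3. Dividing through by 130/9 gives the monic gcd m+6.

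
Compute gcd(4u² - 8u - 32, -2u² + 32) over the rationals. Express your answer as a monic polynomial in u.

Euclidean algorithm in ℚ[u]:
  4u² - 8u - 32 = (-2)(-2u² + 32) + (-8u + 32)
  -2u² + 32 = ((1/4)u + 1)(-8u + 32) + (0)
Last nonzero remainder: -8u + 32. Dividing through by -8 gives the monic gcd u - 4.

u - 4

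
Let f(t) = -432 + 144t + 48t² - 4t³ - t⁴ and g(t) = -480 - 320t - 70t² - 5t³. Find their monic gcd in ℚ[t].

6 + t

Euclidean algorithm in ℚ[t]:
  -t⁴ - 4t³ + 48t² + 144t - 432 = ((1/5)t - 2)(-5t³ - 70t² - 320t - 480) + (-28t² - 400t - 1392)
  -5t³ - 70t² - 320t - 480 = ((5/28)t - 5/98)(-28t² - 400t - 1392) + (-(4500/49)t - 27000/49)
  -28t² - 400t - 1392 = ((343/1125)t + 2842/1125)(-(4500/49)t - 27000/49) + (0)
Last nonzero remainder: -(4500/49)t - 27000/49. Dividing through by -4500/49 gives the monic gcd t + 6.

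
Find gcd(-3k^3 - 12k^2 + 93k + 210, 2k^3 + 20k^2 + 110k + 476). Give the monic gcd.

k + 7

Apply the Euclidean algorithm:
  -3k^3 - 12k^2 + 93k + 210 = (-3/2)(2k^3 + 20k^2 + 110k + 476) + (18k^2 + 258k + 924)
  2k^3 + 20k^2 + 110k + 476 = ((1/9)k - 13/27)(18k^2 + 258k + 924) + ((1184/9)k + 8288/9)
  18k^2 + 258k + 924 = ((81/592)k + 297/296)((1184/9)k + 8288/9) + (0)
Last nonzero remainder: (1184/9)k + 8288/9. Dividing through by 1184/9 gives the monic gcd k + 7.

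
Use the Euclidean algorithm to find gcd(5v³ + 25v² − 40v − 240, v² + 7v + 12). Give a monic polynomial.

v + 4

Euclidean algorithm in ℚ[v]:
  5v³ + 25v² − 40v − 240 = (5v − 10)(v² + 7v + 12) + (−30v − 120)
  v² + 7v + 12 = (−(1/30)v − 1/10)(−30v − 120) + (0)
Last nonzero remainder: −30v − 120. Dividing through by −30 gives the monic gcd v + 4.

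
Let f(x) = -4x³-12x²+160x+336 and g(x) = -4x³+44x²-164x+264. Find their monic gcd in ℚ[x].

x-6

Euclidean algorithm in ℚ[x]:
  -4x³-12x²+160x+336 = (-4x³+44x²-164x+264) + (-56x²+324x+72)
  -4x³+44x²-164x+264 = ((1/14)x-73/196)(-56x²+324x+72) + (-(2375/49)x+14250/49)
  -56x²+324x+72 = ((2744/2375)x+588/2375)(-(2375/49)x+14250/49) + (0)
Last nonzero remainder: -(2375/49)x+14250/49. Dividing through by -2375/49 gives the monic gcd x-6.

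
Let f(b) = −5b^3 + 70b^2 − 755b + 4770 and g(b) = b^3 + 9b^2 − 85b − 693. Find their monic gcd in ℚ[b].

b − 9

Apply the Euclidean algorithm:
  −5b^3 + 70b^2 − 755b + 4770 = (−5)(b^3 + 9b^2 − 85b − 693) + (115b^2 − 1180b + 1305)
  b^3 + 9b^2 − 85b − 693 = ((1/115)b + 443/2645)(115b^2 − 1180b + 1305) + ((53580/529)b − 482220/529)
  115b^2 − 1180b + 1305 = ((12167/10716)b − 15341/10716)((53580/529)b − 482220/529) + (0)
Last nonzero remainder: (53580/529)b − 482220/529. Dividing through by 53580/529 gives the monic gcd b − 9.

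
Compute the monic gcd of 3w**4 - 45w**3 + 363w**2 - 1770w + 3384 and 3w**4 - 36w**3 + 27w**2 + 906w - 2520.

Euclidean algorithm in ℚ[w]:
  3w**4 - 45w**3 + 363w**2 - 1770w + 3384 = (3w**4 - 36w**3 + 27w**2 + 906w - 2520) + (-9w**3 + 336w**2 - 2676w + 5904)
  3w**4 - 36w**3 + 27w**2 + 906w - 2520 = (-(1/3)w - 76/9)(-9w**3 + 336w**2 - 2676w + 5904) + ((5917/3)w**2 - (59170/3)w + 47336)
  -9w**3 + 336w**2 - 2676w + 5904 = (-(27/5917)w + 738/5917)((5917/3)w**2 - (59170/3)w + 47336) + (0)
Last nonzero remainder: (5917/3)w**2 - (59170/3)w + 47336. Dividing through by 5917/3 gives the monic gcd w**2 - 10w + 24.

w**2 - 10w + 24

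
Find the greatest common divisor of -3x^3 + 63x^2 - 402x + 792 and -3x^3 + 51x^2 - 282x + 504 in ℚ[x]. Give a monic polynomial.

x^2 - 10x + 24

Repeated division with remainder:
  -3x^3 + 63x^2 - 402x + 792 = (-3x^3 + 51x^2 - 282x + 504) + (12x^2 - 120x + 288)
  -3x^3 + 51x^2 - 282x + 504 = (-(1/4)x + 7/4)(12x^2 - 120x + 288) + (0)
Last nonzero remainder: 12x^2 - 120x + 288. Dividing through by 12 gives the monic gcd x^2 - 10x + 24.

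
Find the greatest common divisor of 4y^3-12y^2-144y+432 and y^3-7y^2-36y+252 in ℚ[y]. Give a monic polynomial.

Euclidean algorithm in ℚ[y]:
  4y^3-12y^2-144y+432 = (4)(y^3-7y^2-36y+252) + (16y^2-576)
  y^3-7y^2-36y+252 = ((1/16)y-7/16)(16y^2-576) + (0)
Last nonzero remainder: 16y^2-576. Dividing through by 16 gives the monic gcd y^2-36.

y^2-36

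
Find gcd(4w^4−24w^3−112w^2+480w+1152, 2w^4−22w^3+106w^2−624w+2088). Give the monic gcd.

Repeated division with remainder:
  4w^4−24w^3−112w^2+480w+1152 = (2)(2w^4−22w^3+106w^2−624w+2088) + (20w^3−324w^2+1728w−3024)
  2w^4−22w^3+106w^2−624w+2088 = ((1/10)w+13/25)(20w^3−324w^2+1728w−3024) + ((2542/25)w^2−(30504/25)w+91512/25)
  20w^3−324w^2+1728w−3024 = ((250/1271)w−1050/1271)((2542/25)w^2−(30504/25)w+91512/25) + (0)
Last nonzero remainder: (2542/25)w^2−(30504/25)w+91512/25. Dividing through by 2542/25 gives the monic gcd w^2−12w+36.

w^2−12w+36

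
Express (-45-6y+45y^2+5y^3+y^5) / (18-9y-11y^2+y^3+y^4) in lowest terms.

By polynomial division,
  y^5+5y^3+45y^2-6y-45 = (y-1)(y^4+y^3-11y^2-9y+18) + (17y^3+43y^2-33y-27)
  y^4+y^3-11y^2-9y+18 = ((1/17)y-26/289)(17y^3+43y^2-33y-27) + (-(1500/289)y^2-(3000/289)y+4500/289)
  17y^3+43y^2-33y-27 = (-(4913/1500)y-867/500)(-(1500/289)y^2-(3000/289)y+4500/289) + (0)
Last nonzero remainder: -(1500/289)y^2-(3000/289)y+4500/289. Dividing through by -1500/289 gives the monic gcd y^2+2y-3.
Cancel y^2+2y-3 from numerator and denominator to get the reduced form.

(15+12y-2y^2+y^3)/(-6-y+y^2)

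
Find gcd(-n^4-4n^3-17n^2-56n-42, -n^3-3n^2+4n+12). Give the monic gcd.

Euclidean algorithm in ℚ[n]:
  -n^4-4n^3-17n^2-56n-42 = (n+1)(-n^3-3n^2+4n+12) + (-18n^2-72n-54)
  -n^3-3n^2+4n+12 = ((1/18)n-1/18)(-18n^2-72n-54) + (3n+9)
  -18n^2-72n-54 = (-6n-6)(3n+9) + (0)
Last nonzero remainder: 3n+9. Dividing through by 3 gives the monic gcd n+3.

n+3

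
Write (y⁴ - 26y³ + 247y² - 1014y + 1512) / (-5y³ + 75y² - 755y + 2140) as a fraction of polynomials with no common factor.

(-y³ + 22y² - 159y + 378)/(5y² - 55y + 535)

Apply the Euclidean algorithm:
  y⁴ - 26y³ + 247y² - 1014y + 1512 = (-(1/5)y + 11/5)(-5y³ + 75y² - 755y + 2140) + (-69y² + 1075y - 3196)
  -5y³ + 75y² - 755y + 2140 = ((5/69)y + 200/4761)(-69y² + 1075y - 3196) + (-(2706935/4761)y + 10827740/4761)
  -69y² + 1075y - 3196 = ((328509/2706935)y - 3804039/2706935)(-(2706935/4761)y + 10827740/4761) + (0)
Last nonzero remainder: -(2706935/4761)y + 10827740/4761. Dividing through by -2706935/4761 gives the monic gcd y - 4.
Cancel y - 4 from numerator and denominator to get the reduced form.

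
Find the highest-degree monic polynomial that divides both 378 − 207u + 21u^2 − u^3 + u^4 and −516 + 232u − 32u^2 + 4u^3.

−3 + u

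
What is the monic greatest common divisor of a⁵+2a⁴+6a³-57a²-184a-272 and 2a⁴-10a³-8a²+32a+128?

By polynomial division,
  a⁵+2a⁴+6a³-57a²-184a-272 = ((1/2)a+7/2)(2a⁴-10a³-8a²+32a+128) + (45a³-45a²-360a-720)
  2a⁴-10a³-8a²+32a+128 = ((2/45)a-8/45)(45a³-45a²-360a-720) + (0)
Last nonzero remainder: 45a³-45a²-360a-720. Dividing through by 45 gives the monic gcd a³-a²-8a-16.

a³-a²-8a-16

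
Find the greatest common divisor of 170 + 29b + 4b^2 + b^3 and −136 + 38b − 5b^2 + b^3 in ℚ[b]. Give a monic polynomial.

34 − b + b^2

By polynomial division,
  b^3 + 4b^2 + 29b + 170 = (b^3 − 5b^2 + 38b − 136) + (9b^2 − 9b + 306)
  b^3 − 5b^2 + 38b − 136 = ((1/9)b − 4/9)(9b^2 − 9b + 306) + (0)
Last nonzero remainder: 9b^2 − 9b + 306. Dividing through by 9 gives the monic gcd b^2 − b + 34.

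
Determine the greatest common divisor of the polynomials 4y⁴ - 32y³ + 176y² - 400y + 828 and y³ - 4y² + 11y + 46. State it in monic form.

y² - 6y + 23

Euclidean algorithm in ℚ[y]:
  4y⁴ - 32y³ + 176y² - 400y + 828 = (4y - 16)(y³ - 4y² + 11y + 46) + (68y² - 408y + 1564)
  y³ - 4y² + 11y + 46 = ((1/68)y + 1/34)(68y² - 408y + 1564) + (0)
Last nonzero remainder: 68y² - 408y + 1564. Dividing through by 68 gives the monic gcd y² - 6y + 23.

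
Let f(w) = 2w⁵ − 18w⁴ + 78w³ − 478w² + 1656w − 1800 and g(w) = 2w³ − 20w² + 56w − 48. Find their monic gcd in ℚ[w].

w² − 8w + 12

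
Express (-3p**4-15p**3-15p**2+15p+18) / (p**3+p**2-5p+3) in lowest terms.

(-3p**2-9p-6)/(p-1)

Apply the Euclidean algorithm:
  -3p**4-15p**3-15p**2+15p+18 = (-3p-12)(p**3+p**2-5p+3) + (-18p**2-36p+54)
  p**3+p**2-5p+3 = (-(1/18)p+1/18)(-18p**2-36p+54) + (0)
Last nonzero remainder: -18p**2-36p+54. Dividing through by -18 gives the monic gcd p**2+2p-3.
Cancel p**2+2p-3 from numerator and denominator to get the reduced form.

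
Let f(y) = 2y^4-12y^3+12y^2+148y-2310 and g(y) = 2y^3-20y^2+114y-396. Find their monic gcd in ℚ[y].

y^2-4y+33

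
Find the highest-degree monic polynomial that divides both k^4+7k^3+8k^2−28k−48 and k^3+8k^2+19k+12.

k^2+7k+12

Apply the Euclidean algorithm:
  k^4+7k^3+8k^2−28k−48 = (k−1)(k^3+8k^2+19k+12) + (−3k^2−21k−36)
  k^3+8k^2+19k+12 = (−(1/3)k−1/3)(−3k^2−21k−36) + (0)
Last nonzero remainder: −3k^2−21k−36. Dividing through by −3 gives the monic gcd k^2+7k+12.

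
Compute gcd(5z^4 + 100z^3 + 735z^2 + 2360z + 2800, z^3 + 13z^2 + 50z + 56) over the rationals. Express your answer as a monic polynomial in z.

By polynomial division,
  5z^4 + 100z^3 + 735z^2 + 2360z + 2800 = (5z + 35)(z^3 + 13z^2 + 50z + 56) + (30z^2 + 330z + 840)
  z^3 + 13z^2 + 50z + 56 = ((1/30)z + 1/15)(30z^2 + 330z + 840) + (0)
Last nonzero remainder: 30z^2 + 330z + 840. Dividing through by 30 gives the monic gcd z^2 + 11z + 28.

z^2 + 11z + 28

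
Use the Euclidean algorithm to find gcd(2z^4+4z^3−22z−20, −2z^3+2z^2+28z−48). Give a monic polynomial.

z−2

By polynomial division,
  2z^4+4z^3−22z−20 = (−z−3)(−2z^3+2z^2+28z−48) + (34z^2+14z−164)
  −2z^3+2z^2+28z−48 = (−(1/17)z+24/289)(34z^2+14z−164) + ((4968/289)z−9936/289)
  34z^2+14z−164 = ((4913/2484)z+11849/2484)((4968/289)z−9936/289) + (0)
Last nonzero remainder: (4968/289)z−9936/289. Dividing through by 4968/289 gives the monic gcd z−2.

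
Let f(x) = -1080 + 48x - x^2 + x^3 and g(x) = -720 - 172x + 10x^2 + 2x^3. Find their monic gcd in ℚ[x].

-9 + x

Repeated division with remainder:
  x^3 - x^2 + 48x - 1080 = (1/2)(2x^3 + 10x^2 - 172x - 720) + (-6x^2 + 134x - 720)
  2x^3 + 10x^2 - 172x - 720 = (-(1/3)x - 82/9)(-6x^2 + 134x - 720) + ((7280/9)x - 7280)
  -6x^2 + 134x - 720 = (-(27/3640)x + 9/91)((7280/9)x - 7280) + (0)
Last nonzero remainder: (7280/9)x - 7280. Dividing through by 7280/9 gives the monic gcd x - 9.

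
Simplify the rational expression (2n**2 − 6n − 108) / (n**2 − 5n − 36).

(2n + 12)/(n + 4)

Repeated division with remainder:
  2n**2 − 6n − 108 = (2)(n**2 − 5n − 36) + (4n − 36)
  n**2 − 5n − 36 = ((1/4)n + 1)(4n − 36) + (0)
Last nonzero remainder: 4n − 36. Dividing through by 4 gives the monic gcd n − 9.
Cancel n − 9 from numerator and denominator to get the reduced form.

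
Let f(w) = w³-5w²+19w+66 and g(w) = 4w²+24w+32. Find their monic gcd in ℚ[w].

w+2

Apply the Euclidean algorithm:
  w³-5w²+19w+66 = ((1/4)w-11/4)(4w²+24w+32) + (77w+154)
  4w²+24w+32 = ((4/77)w+16/77)(77w+154) + (0)
Last nonzero remainder: 77w+154. Dividing through by 77 gives the monic gcd w+2.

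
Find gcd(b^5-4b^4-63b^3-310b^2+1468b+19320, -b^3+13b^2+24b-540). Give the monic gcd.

Apply the Euclidean algorithm:
  b^5-4b^4-63b^3-310b^2+1468b+19320 = (-b^2-9b-78)(-b^3+13b^2+24b-540) + (380b^2-1520b-22800)
  -b^3+13b^2+24b-540 = (-(1/380)b+9/380)(380b^2-1520b-22800) + (0)
Last nonzero remainder: 380b^2-1520b-22800. Dividing through by 380 gives the monic gcd b^2-4b-60.

b^2-4b-60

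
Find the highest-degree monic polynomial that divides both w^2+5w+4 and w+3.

By polynomial division,
  w^2+5w+4 = (w+2)(w+3) + (-2)
  w+3 = (-(1/2)w-3/2)(-2) + (0)
The last nonzero remainder is the constant -2, so the polynomials are coprime and gcd = 1.

1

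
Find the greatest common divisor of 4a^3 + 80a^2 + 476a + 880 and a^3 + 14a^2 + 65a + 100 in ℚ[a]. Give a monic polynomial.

a^2 + 9a + 20

By polynomial division,
  4a^3 + 80a^2 + 476a + 880 = (4)(a^3 + 14a^2 + 65a + 100) + (24a^2 + 216a + 480)
  a^3 + 14a^2 + 65a + 100 = ((1/24)a + 5/24)(24a^2 + 216a + 480) + (0)
Last nonzero remainder: 24a^2 + 216a + 480. Dividing through by 24 gives the monic gcd a^2 + 9a + 20.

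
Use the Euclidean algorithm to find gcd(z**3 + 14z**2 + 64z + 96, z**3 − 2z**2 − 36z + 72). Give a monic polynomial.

z + 6

Apply the Euclidean algorithm:
  z**3 + 14z**2 + 64z + 96 = (z**3 − 2z**2 − 36z + 72) + (16z**2 + 100z + 24)
  z**3 − 2z**2 − 36z + 72 = ((1/16)z − 33/64)(16z**2 + 100z + 24) + ((225/16)z + 675/8)
  16z**2 + 100z + 24 = ((256/225)z + 64/225)((225/16)z + 675/8) + (0)
Last nonzero remainder: (225/16)z + 675/8. Dividing through by 225/16 gives the monic gcd z + 6.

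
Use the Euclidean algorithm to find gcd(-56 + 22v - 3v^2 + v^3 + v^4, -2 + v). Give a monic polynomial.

By polynomial division,
  v^4 + v^3 - 3v^2 + 22v - 56 = (v^3 + 3v^2 + 3v + 28)(v - 2) + (0)
The last nonzero remainder v - 2 is already monic.

-2 + v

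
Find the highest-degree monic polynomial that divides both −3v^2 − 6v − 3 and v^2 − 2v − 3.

v + 1

Apply the Euclidean algorithm:
  −3v^2 − 6v − 3 = (−3)(v^2 − 2v − 3) + (−12v − 12)
  v^2 − 2v − 3 = (−(1/12)v + 1/4)(−12v − 12) + (0)
Last nonzero remainder: −12v − 12. Dividing through by −12 gives the monic gcd v + 1.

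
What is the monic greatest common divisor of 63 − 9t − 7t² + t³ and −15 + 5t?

Euclidean algorithm in ℚ[t]:
  t³ − 7t² − 9t + 63 = ((1/5)t² − (4/5)t − 21/5)(5t − 15) + (0)
Last nonzero remainder: 5t − 15. Dividing through by 5 gives the monic gcd t − 3.

−3 + t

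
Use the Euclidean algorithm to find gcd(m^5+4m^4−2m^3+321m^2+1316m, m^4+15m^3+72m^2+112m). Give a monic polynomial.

Euclidean algorithm in ℚ[m]:
  m^5+4m^4−2m^3+321m^2+1316m = (m−11)(m^4+15m^3+72m^2+112m) + (91m^3+1001m^2+2548m)
  m^4+15m^3+72m^2+112m = ((1/91)m+4/91)(91m^3+1001m^2+2548m) + (0)
Last nonzero remainder: 91m^3+1001m^2+2548m. Dividing through by 91 gives the monic gcd m^3+11m^2+28m.

m^3+11m^2+28m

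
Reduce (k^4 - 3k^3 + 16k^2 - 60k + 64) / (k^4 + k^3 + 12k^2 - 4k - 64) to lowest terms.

Euclidean algorithm in ℚ[k]:
  k^4 - 3k^3 + 16k^2 - 60k + 64 = (k^4 + k^3 + 12k^2 - 4k - 64) + (-4k^3 + 4k^2 - 56k + 128)
  k^4 + k^3 + 12k^2 - 4k - 64 = (-(1/4)k - 1/2)(-4k^3 + 4k^2 - 56k + 128) + (0)
Last nonzero remainder: -4k^3 + 4k^2 - 56k + 128. Dividing through by -4 gives the monic gcd k^3 - k^2 + 14k - 32.
Cancel k^3 - k^2 + 14k - 32 from numerator and denominator to get the reduced form.

(k - 2)/(k + 2)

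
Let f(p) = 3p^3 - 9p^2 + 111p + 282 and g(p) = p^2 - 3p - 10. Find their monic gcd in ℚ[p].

Apply the Euclidean algorithm:
  3p^3 - 9p^2 + 111p + 282 = (3p)(p^2 - 3p - 10) + (141p + 282)
  p^2 - 3p - 10 = ((1/141)p - 5/141)(141p + 282) + (0)
Last nonzero remainder: 141p + 282. Dividing through by 141 gives the monic gcd p + 2.

p + 2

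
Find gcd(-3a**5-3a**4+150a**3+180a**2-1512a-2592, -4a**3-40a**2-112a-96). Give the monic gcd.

a**2+8a+12

Apply the Euclidean algorithm:
  -3a**5-3a**4+150a**3+180a**2-1512a-2592 = ((3/4)a**2-(27/4)a+9)(-4a**3-40a**2-112a-96) + (-144a**2-1152a-1728)
  -4a**3-40a**2-112a-96 = ((1/36)a+1/18)(-144a**2-1152a-1728) + (0)
Last nonzero remainder: -144a**2-1152a-1728. Dividing through by -144 gives the monic gcd a**2+8a+12.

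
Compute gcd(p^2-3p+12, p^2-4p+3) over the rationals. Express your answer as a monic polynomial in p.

1

By polynomial division,
  p^2-3p+12 = (p^2-4p+3) + (p+9)
  p^2-4p+3 = (p-13)(p+9) + (120)
  p+9 = ((1/120)p+3/40)(120) + (0)
The last nonzero remainder is the constant 120, so the polynomials are coprime and gcd = 1.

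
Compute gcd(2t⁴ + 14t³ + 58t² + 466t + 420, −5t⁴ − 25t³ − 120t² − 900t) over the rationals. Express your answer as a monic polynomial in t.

t² − t + 30

Repeated division with remainder:
  2t⁴ + 14t³ + 58t² + 466t + 420 = (−2/5)(−5t⁴ − 25t³ − 120t² − 900t) + (4t³ + 10t² + 106t + 420)
  −5t⁴ − 25t³ − 120t² − 900t = (−(5/4)t − 25/8)(4t³ + 10t² + 106t + 420) + ((175/4)t² − (175/4)t + 2625/2)
  4t³ + 10t² + 106t + 420 = ((16/175)t + 8/25)((175/4)t² − (175/4)t + 2625/2) + (0)
Last nonzero remainder: (175/4)t² − (175/4)t + 2625/2. Dividing through by 175/4 gives the monic gcd t² − t + 30.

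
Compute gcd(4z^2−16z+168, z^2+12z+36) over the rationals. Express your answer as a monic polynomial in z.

1

Repeated division with remainder:
  4z^2−16z+168 = (4)(z^2+12z+36) + (−64z+24)
  z^2+12z+36 = (−(1/64)z−99/512)(−64z+24) + (2601/64)
  −64z+24 = (−(4096/2601)z+512/867)(2601/64) + (0)
The last nonzero remainder is the constant 2601/64, so the polynomials are coprime and gcd = 1.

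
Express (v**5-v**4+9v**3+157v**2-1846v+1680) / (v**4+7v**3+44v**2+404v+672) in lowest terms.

(v**2-6v+5)/(v+2)

Repeated division with remainder:
  v**5-v**4+9v**3+157v**2-1846v+1680 = (v-8)(v**4+7v**3+44v**2+404v+672) + (21v**3+105v**2+714v+7056)
  v**4+7v**3+44v**2+404v+672 = ((1/21)v+2/21)(21v**3+105v**2+714v+7056) + (0)
Last nonzero remainder: 21v**3+105v**2+714v+7056. Dividing through by 21 gives the monic gcd v**3+5v**2+34v+336.
Cancel v**3+5v**2+34v+336 from numerator and denominator to get the reduced form.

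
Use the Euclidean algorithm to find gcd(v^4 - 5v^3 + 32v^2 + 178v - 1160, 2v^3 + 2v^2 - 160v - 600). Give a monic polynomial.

v + 5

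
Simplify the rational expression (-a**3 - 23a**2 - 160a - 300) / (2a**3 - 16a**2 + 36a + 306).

By polynomial division,
  -a**3 - 23a**2 - 160a - 300 = (-1/2)(2a**3 - 16a**2 + 36a + 306) + (-31a**2 - 142a - 147)
  2a**3 - 16a**2 + 36a + 306 = (-(2/31)a + 780/961)(-31a**2 - 142a - 147) + ((136242/961)a + 408726/961)
  -31a**2 - 142a - 147 = (-(29791/136242)a - 47089/136242)((136242/961)a + 408726/961) + (0)
Last nonzero remainder: (136242/961)a + 408726/961. Dividing through by 136242/961 gives the monic gcd a + 3.
Cancel a + 3 from numerator and denominator to get the reduced form.

(-a**2 - 20a - 100)/(2a**2 - 22a + 102)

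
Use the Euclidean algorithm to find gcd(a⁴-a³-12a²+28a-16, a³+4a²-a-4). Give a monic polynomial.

Apply the Euclidean algorithm:
  a⁴-a³-12a²+28a-16 = (a-5)(a³+4a²-a-4) + (9a²+27a-36)
  a³+4a²-a-4 = ((1/9)a+1/9)(9a²+27a-36) + (0)
Last nonzero remainder: 9a²+27a-36. Dividing through by 9 gives the monic gcd a²+3a-4.

a²+3a-4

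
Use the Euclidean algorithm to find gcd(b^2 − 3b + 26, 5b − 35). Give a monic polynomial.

1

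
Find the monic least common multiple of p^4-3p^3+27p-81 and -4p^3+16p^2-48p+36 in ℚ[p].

p^5-4p^4+3p^3+27p^2-108p+81

By polynomial division,
  p^4-3p^3+27p-81 = (-(1/4)p-1/4)(-4p^3+16p^2-48p+36) + (-8p^2+24p-72)
  -4p^3+16p^2-48p+36 = ((1/2)p-1/2)(-8p^2+24p-72) + (0)
Last nonzero remainder: -8p^2+24p-72. Dividing through by -8 gives the monic gcd p^2-3p+9.
Then lcm(f, g) = f·g / gcd(f, g); expanding and making the result monic gives the answer.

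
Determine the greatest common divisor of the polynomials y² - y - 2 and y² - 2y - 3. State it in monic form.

y + 1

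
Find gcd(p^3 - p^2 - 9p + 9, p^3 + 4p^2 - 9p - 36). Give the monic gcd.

p^2 - 9

Repeated division with remainder:
  p^3 - p^2 - 9p + 9 = (p^3 + 4p^2 - 9p - 36) + (-5p^2 + 45)
  p^3 + 4p^2 - 9p - 36 = (-(1/5)p - 4/5)(-5p^2 + 45) + (0)
Last nonzero remainder: -5p^2 + 45. Dividing through by -5 gives the monic gcd p^2 - 9.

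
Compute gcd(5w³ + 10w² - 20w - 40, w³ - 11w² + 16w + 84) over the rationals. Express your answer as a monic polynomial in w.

w + 2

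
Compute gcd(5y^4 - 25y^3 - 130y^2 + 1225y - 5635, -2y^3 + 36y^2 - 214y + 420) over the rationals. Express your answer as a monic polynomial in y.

y - 7

Repeated division with remainder:
  5y^4 - 25y^3 - 130y^2 + 1225y - 5635 = (-(5/2)y - 65/2)(-2y^3 + 36y^2 - 214y + 420) + (505y^2 - 4680y + 8015)
  -2y^3 + 36y^2 - 214y + 420 = (-(2/505)y + 1764/51005)(505y^2 - 4680y + 8015) + (-(208104/10201)y + 1456728/10201)
  505y^2 - 4680y + 8015 = (-(5151505/208104)y + 11680145/208104)(-(208104/10201)y + 1456728/10201) + (0)
Last nonzero remainder: -(208104/10201)y + 1456728/10201. Dividing through by -208104/10201 gives the monic gcd y - 7.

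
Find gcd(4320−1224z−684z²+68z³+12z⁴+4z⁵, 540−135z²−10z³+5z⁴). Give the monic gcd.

−6+z+z²

Repeated division with remainder:
  4z⁵+12z⁴+68z³−684z²−1224z+4320 = ((4/5)z+4)(5z⁴−10z³−135z²+540) + (216z³−144z²−1656z+2160)
  5z⁴−10z³−135z²+540 = ((5/216)z−5/162)(216z³−144z²−1656z+2160) + (−(910/9)z²−(910/9)z+1820/3)
  216z³−144z²−1656z+2160 = (−(972/455)z+324/91)(−(910/9)z²−(910/9)z+1820/3) + (0)
Last nonzero remainder: −(910/9)z²−(910/9)z+1820/3. Dividing through by −910/9 gives the monic gcd z²+z−6.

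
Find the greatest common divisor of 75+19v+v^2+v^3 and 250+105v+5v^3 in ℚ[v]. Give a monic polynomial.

25-2v+v^2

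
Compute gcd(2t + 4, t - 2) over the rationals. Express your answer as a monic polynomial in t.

1

Euclidean algorithm in ℚ[t]:
  2t + 4 = (2)(t - 2) + (8)
  t - 2 = ((1/8)t - 1/4)(8) + (0)
The last nonzero remainder is the constant 8, so the polynomials are coprime and gcd = 1.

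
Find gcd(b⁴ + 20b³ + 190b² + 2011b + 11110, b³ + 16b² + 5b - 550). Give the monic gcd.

b² + 21b + 110

Apply the Euclidean algorithm:
  b⁴ + 20b³ + 190b² + 2011b + 11110 = (b + 4)(b³ + 16b² + 5b - 550) + (121b² + 2541b + 13310)
  b³ + 16b² + 5b - 550 = ((1/121)b - 5/121)(121b² + 2541b + 13310) + (0)
Last nonzero remainder: 121b² + 2541b + 13310. Dividing through by 121 gives the monic gcd b² + 21b + 110.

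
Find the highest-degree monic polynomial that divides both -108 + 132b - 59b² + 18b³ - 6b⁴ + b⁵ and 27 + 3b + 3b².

9 + b + b²

By polynomial division,
  b⁵ - 6b⁴ + 18b³ - 59b² + 132b - 108 = ((1/3)b³ - (7/3)b² + (16/3)b - 4)(3b² + 3b + 27) + (0)
Last nonzero remainder: 3b² + 3b + 27. Dividing through by 3 gives the monic gcd b² + b + 9.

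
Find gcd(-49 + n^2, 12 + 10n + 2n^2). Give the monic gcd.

Apply the Euclidean algorithm:
  n^2 - 49 = (1/2)(2n^2 + 10n + 12) + (-5n - 55)
  2n^2 + 10n + 12 = (-(2/5)n + 12/5)(-5n - 55) + (144)
  -5n - 55 = (-(5/144)n - 55/144)(144) + (0)
The last nonzero remainder is the constant 144, so the polynomials are coprime and gcd = 1.

1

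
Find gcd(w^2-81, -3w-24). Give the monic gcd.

1

Euclidean algorithm in ℚ[w]:
  w^2-81 = (-(1/3)w+8/3)(-3w-24) + (-17)
  -3w-24 = ((3/17)w+24/17)(-17) + (0)
The last nonzero remainder is the constant -17, so the polynomials are coprime and gcd = 1.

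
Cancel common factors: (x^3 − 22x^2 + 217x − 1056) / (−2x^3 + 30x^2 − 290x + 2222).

(−x^2 + 11x − 96)/(2x^2 − 8x + 202)

By polynomial division,
  x^3 − 22x^2 + 217x − 1056 = (−1/2)(−2x^3 + 30x^2 − 290x + 2222) + (−7x^2 + 72x + 55)
  −2x^3 + 30x^2 − 290x + 2222 = ((2/7)x − 66/49)(−7x^2 + 72x + 55) + (−(10228/49)x + 112508/49)
  −7x^2 + 72x + 55 = ((343/10228)x + 245/10228)(−(10228/49)x + 112508/49) + (0)
Last nonzero remainder: −(10228/49)x + 112508/49. Dividing through by −10228/49 gives the monic gcd x − 11.
Cancel x − 11 from numerator and denominator to get the reduced form.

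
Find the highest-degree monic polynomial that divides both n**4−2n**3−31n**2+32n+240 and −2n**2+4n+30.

n**2−2n−15

Euclidean algorithm in ℚ[n]:
  n**4−2n**3−31n**2+32n+240 = (−(1/2)n**2+8)(−2n**2+4n+30) + (0)
Last nonzero remainder: −2n**2+4n+30. Dividing through by −2 gives the monic gcd n**2−2n−15.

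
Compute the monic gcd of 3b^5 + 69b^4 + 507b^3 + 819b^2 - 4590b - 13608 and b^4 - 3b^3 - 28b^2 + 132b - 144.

b^2 + 3b - 18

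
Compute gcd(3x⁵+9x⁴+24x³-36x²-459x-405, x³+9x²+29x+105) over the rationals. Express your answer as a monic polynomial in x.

x²+2x+15

By polynomial division,
  3x⁵+9x⁴+24x³-36x²-459x-405 = (3x²-18x+99)(x³+9x²+29x+105) + (-720x²-1440x-10800)
  x³+9x²+29x+105 = (-(1/720)x-7/720)(-720x²-1440x-10800) + (0)
Last nonzero remainder: -720x²-1440x-10800. Dividing through by -720 gives the monic gcd x²+2x+15.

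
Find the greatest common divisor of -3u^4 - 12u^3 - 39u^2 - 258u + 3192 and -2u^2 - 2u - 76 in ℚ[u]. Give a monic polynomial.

Euclidean algorithm in ℚ[u]:
  -3u^4 - 12u^3 - 39u^2 - 258u + 3192 = ((3/2)u^2 + (9/2)u - 42)(-2u^2 - 2u - 76) + (0)
Last nonzero remainder: -2u^2 - 2u - 76. Dividing through by -2 gives the monic gcd u^2 + u + 38.

u^2 + u + 38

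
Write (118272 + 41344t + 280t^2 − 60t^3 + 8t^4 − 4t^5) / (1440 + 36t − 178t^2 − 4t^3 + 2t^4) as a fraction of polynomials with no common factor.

(2464 − 268t + 26t^2 − 2t^3)/(30 − 13t + t^2)

Apply the Euclidean algorithm:
  −4t^5 + 8t^4 − 60t^3 + 280t^2 + 41344t + 118272 = (−2t)(2t^4 − 4t^3 − 178t^2 + 36t + 1440) + (−416t^3 + 352t^2 + 44224t + 118272)
  2t^4 − 4t^3 − 178t^2 + 36t + 1440 = (−(1/208)t + 15/2704)(−416t^3 + 352t^2 + 44224t + 118272) + ((5520/169)t^2 + (60720/169)t + 132480/169)
  −416t^3 + 352t^2 + 44224t + 118272 = (−(4394/345)t + 52052/345)((5520/169)t^2 + (60720/169)t + 132480/169) + (0)
Last nonzero remainder: (5520/169)t^2 + (60720/169)t + 132480/169. Dividing through by 5520/169 gives the monic gcd t^2 + 11t + 24.
Cancel t^2 + 11t + 24 from numerator and denominator to get the reduced form.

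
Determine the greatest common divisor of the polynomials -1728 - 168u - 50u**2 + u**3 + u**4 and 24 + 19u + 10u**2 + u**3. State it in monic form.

Repeated division with remainder:
  u**4 + u**3 - 50u**2 - 168u - 1728 = (u - 9)(u**3 + 10u**2 + 19u + 24) + (21u**2 - 21u - 1512)
  u**3 + 10u**2 + 19u + 24 = ((1/21)u + 11/21)(21u**2 - 21u - 1512) + (102u + 816)
  21u**2 - 21u - 1512 = ((7/34)u - 63/34)(102u + 816) + (0)
Last nonzero remainder: 102u + 816. Dividing through by 102 gives the monic gcd u + 8.

8 + u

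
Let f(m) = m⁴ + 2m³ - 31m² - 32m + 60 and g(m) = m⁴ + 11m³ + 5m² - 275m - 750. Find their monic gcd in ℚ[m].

m² + m - 30

Apply the Euclidean algorithm:
  m⁴ + 2m³ - 31m² - 32m + 60 = (m⁴ + 11m³ + 5m² - 275m - 750) + (-9m³ - 36m² + 243m + 810)
  m⁴ + 11m³ + 5m² - 275m - 750 = (-(1/9)m - 7/9)(-9m³ - 36m² + 243m + 810) + (4m² + 4m - 120)
  -9m³ - 36m² + 243m + 810 = (-(9/4)m - 27/4)(4m² + 4m - 120) + (0)
Last nonzero remainder: 4m² + 4m - 120. Dividing through by 4 gives the monic gcd m² + m - 30.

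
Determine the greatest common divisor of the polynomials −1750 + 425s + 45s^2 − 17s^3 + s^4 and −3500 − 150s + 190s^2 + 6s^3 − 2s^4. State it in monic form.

250 − 25s − 10s^2 + s^3

Repeated division with remainder:
  s^4 − 17s^3 + 45s^2 + 425s − 1750 = (−1/2)(−2s^4 + 6s^3 + 190s^2 − 150s − 3500) + (−14s^3 + 140s^2 + 350s − 3500)
  −2s^4 + 6s^3 + 190s^2 − 150s − 3500 = ((1/7)s + 1)(−14s^3 + 140s^2 + 350s − 3500) + (0)
Last nonzero remainder: −14s^3 + 140s^2 + 350s − 3500. Dividing through by −14 gives the monic gcd s^3 − 10s^2 − 25s + 250.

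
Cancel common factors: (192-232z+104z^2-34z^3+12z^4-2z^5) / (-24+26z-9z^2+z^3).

Apply the Euclidean algorithm:
  -2z^5+12z^4-34z^3+104z^2-232z+192 = (-2z^2-6z-36)(z^3-9z^2+26z-24) + (-112z^2+560z-672)
  z^3-9z^2+26z-24 = (-(1/112)z+1/28)(-112z^2+560z-672) + (0)
Last nonzero remainder: -112z^2+560z-672. Dividing through by -112 gives the monic gcd z^2-5z+6.
Cancel z^2-5z+6 from numerator and denominator to get the reduced form.

(32-12z+2z^2-2z^3)/(-4+z)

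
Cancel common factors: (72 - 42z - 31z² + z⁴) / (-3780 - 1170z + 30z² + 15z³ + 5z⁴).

(-4 + 3z + z²)/(210 + 30z + 5z²)

Repeated division with remainder:
  z⁴ - 31z² - 42z + 72 = (1/5)(5z⁴ + 15z³ + 30z² - 1170z - 3780) + (-3z³ - 37z² + 192z + 828)
  5z⁴ + 15z³ + 30z² - 1170z - 3780 = (-(5/3)z + 140/9)(-3z³ - 37z² + 192z + 828) + ((8330/9)z² - (8330/3)z - 16660)
  -3z³ - 37z² + 192z + 828 = (-(27/8330)z - 207/4165)((8330/9)z² - (8330/3)z - 16660) + (0)
Last nonzero remainder: (8330/9)z² - (8330/3)z - 16660. Dividing through by 8330/9 gives the monic gcd z² - 3z - 18.
Cancel z² - 3z - 18 from numerator and denominator to get the reduced form.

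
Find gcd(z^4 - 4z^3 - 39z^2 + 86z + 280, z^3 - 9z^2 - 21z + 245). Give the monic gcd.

z^2 - 2z - 35

By polynomial division,
  z^4 - 4z^3 - 39z^2 + 86z + 280 = (z + 5)(z^3 - 9z^2 - 21z + 245) + (27z^2 - 54z - 945)
  z^3 - 9z^2 - 21z + 245 = ((1/27)z - 7/27)(27z^2 - 54z - 945) + (0)
Last nonzero remainder: 27z^2 - 54z - 945. Dividing through by 27 gives the monic gcd z^2 - 2z - 35.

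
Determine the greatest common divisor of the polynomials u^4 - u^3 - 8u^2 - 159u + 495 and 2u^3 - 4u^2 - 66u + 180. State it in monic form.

u^2 - 8u + 15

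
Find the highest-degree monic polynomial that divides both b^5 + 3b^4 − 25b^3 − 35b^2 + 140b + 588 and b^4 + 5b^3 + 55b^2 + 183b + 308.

By polynomial division,
  b^5 + 3b^4 − 25b^3 − 35b^2 + 140b + 588 = (b − 2)(b^4 + 5b^3 + 55b^2 + 183b + 308) + (−70b^3 − 108b^2 + 198b + 1204)
  b^4 + 5b^3 + 55b^2 + 183b + 308 = (−(1/70)b − 121/2450)(−70b^3 − 108b^2 + 198b + 1204) + ((64306/1225)b^2 + (257224/1225)b + 64306/175)
  −70b^3 − 108b^2 + 198b + 1204 = (−(42875/32153)b + 105350/32153)((64306/1225)b^2 + (257224/1225)b + 64306/175) + (0)
Last nonzero remainder: (64306/1225)b^2 + (257224/1225)b + 64306/175. Dividing through by 64306/1225 gives the monic gcd b^2 + 4b + 7.

b^2 + 4b + 7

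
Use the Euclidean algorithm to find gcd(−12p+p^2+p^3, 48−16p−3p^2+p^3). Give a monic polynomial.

−12+p+p^2

Repeated division with remainder:
  p^3+p^2−12p = (p^3−3p^2−16p+48) + (4p^2+4p−48)
  p^3−3p^2−16p+48 = ((1/4)p−1)(4p^2+4p−48) + (0)
Last nonzero remainder: 4p^2+4p−48. Dividing through by 4 gives the monic gcd p^2+p−12.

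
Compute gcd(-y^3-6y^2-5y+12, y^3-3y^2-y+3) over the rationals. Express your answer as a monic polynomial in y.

y-1

By polynomial division,
  -y^3-6y^2-5y+12 = (-1)(y^3-3y^2-y+3) + (-9y^2-6y+15)
  y^3-3y^2-y+3 = (-(1/9)y+11/27)(-9y^2-6y+15) + ((28/9)y-28/9)
  -9y^2-6y+15 = (-(81/28)y-135/28)((28/9)y-28/9) + (0)
Last nonzero remainder: (28/9)y-28/9. Dividing through by 28/9 gives the monic gcd y-1.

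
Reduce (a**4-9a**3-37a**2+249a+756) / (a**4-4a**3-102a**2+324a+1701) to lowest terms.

Repeated division with remainder:
  a**4-9a**3-37a**2+249a+756 = (a**4-4a**3-102a**2+324a+1701) + (-5a**3+65a**2-75a-945)
  a**4-4a**3-102a**2+324a+1701 = (-(1/5)a-9/5)(-5a**3+65a**2-75a-945) + (0)
Last nonzero remainder: -5a**3+65a**2-75a-945. Dividing through by -5 gives the monic gcd a**3-13a**2+15a+189.
Cancel a**3-13a**2+15a+189 from numerator and denominator to get the reduced form.

(a+4)/(a+9)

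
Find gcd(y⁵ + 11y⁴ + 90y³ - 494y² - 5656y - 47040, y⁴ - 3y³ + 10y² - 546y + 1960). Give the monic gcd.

y² + 8y + 70

Euclidean algorithm in ℚ[y]:
  y⁵ + 11y⁴ + 90y³ - 494y² - 5656y - 47040 = (y + 14)(y⁴ - 3y³ + 10y² - 546y + 1960) + (122y³ - 88y² + 28y - 74480)
  y⁴ - 3y³ + 10y² - 546y + 1960 = ((1/122)y - 139/7442)(122y³ - 88y² + 28y - 74480) + ((30240/3721)y² + (241920/3721)y + 2116800/3721)
  122y³ - 88y² + 28y - 74480 = ((226981/15120)y - 70699/540)((30240/3721)y² + (241920/3721)y + 2116800/3721) + (0)
Last nonzero remainder: (30240/3721)y² + (241920/3721)y + 2116800/3721. Dividing through by 30240/3721 gives the monic gcd y² + 8y + 70.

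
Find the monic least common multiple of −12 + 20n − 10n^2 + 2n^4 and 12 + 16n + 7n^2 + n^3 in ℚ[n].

Apply the Euclidean algorithm:
  2n^4 − 10n^2 + 20n − 12 = (2n − 14)(n^3 + 7n^2 + 16n + 12) + (56n^2 + 220n + 156)
  n^3 + 7n^2 + 16n + 12 = ((1/56)n + 43/784)(56n^2 + 220n + 156) + ((225/196)n + 675/196)
  56n^2 + 220n + 156 = ((10976/225)n + 10192/225)((225/196)n + 675/196) + (0)
Last nonzero remainder: (225/196)n + 675/196. Dividing through by 225/196 gives the monic gcd n + 3.
Then lcm(f, g) = f·g / gcd(f, g); expanding and making the result monic gives the answer.

−24 + 16n + 14n^2 − 10n^3 − n^4 + 4n^5 + n^6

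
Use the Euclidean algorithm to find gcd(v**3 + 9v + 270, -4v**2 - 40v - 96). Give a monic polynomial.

Euclidean algorithm in ℚ[v]:
  v**3 + 9v + 270 = (-(1/4)v + 5/2)(-4v**2 - 40v - 96) + (85v + 510)
  -4v**2 - 40v - 96 = (-(4/85)v - 16/85)(85v + 510) + (0)
Last nonzero remainder: 85v + 510. Dividing through by 85 gives the monic gcd v + 6.

v + 6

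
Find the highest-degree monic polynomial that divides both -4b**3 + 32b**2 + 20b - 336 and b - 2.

Apply the Euclidean algorithm:
  -4b**3 + 32b**2 + 20b - 336 = (-4b**2 + 24b + 68)(b - 2) + (-200)
  b - 2 = (-(1/200)b + 1/100)(-200) + (0)
The last nonzero remainder is the constant -200, so the polynomials are coprime and gcd = 1.

1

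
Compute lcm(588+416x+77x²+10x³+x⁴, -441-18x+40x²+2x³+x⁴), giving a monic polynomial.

-5292-3744x-105x²+326x³+68x⁴+10x⁵+x⁶

Euclidean algorithm in ℚ[x]:
  x⁴+10x³+77x²+416x+588 = (x⁴+2x³+40x²-18x-441) + (8x³+37x²+434x+1029)
  x⁴+2x³+40x²-18x-441 = ((1/8)x-21/64)(8x³+37x²+434x+1029) + (-(135/64)x²-(135/32)x-6615/64)
  8x³+37x²+434x+1029 = (-(512/135)x-448/45)(-(135/64)x²-(135/32)x-6615/64) + (0)
Last nonzero remainder: -(135/64)x²-(135/32)x-6615/64. Dividing through by -135/64 gives the monic gcd x²+2x+49.
Then lcm(f, g) = f·g / gcd(f, g); expanding and making the result monic gives the answer.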